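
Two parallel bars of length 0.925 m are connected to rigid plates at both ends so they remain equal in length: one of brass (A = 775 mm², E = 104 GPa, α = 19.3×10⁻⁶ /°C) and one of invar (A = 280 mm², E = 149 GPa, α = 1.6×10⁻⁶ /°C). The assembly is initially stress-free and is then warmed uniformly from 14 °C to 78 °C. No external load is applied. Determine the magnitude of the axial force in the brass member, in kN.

P ≈ 31.1 kN (compressive in the brass)

The brass has the larger α, so on heating it would change length more than the invar if both were free. The rigid plates force a common final length, so the brass is put into compression and the invar into tension, with equal and opposite forces P (no external load).
Equating the net (thermal + elastic) strains gives |α₁ − α₂|·ΔT = P·[1/(A₁E₁) + 1/(A₂E₂)].
|α₁ − α₂|·ΔT = 17.7×10⁻⁶ × 64 = 0.001133.
1/(A₁E₁) + 1/(A₂E₂) = 1/(775×104×10³) + 1/(280×149×10³) = 3.638×10⁻⁸ N⁻¹.
So P = 0.001133 / 3.638×10⁻⁸ = 31.14 kN.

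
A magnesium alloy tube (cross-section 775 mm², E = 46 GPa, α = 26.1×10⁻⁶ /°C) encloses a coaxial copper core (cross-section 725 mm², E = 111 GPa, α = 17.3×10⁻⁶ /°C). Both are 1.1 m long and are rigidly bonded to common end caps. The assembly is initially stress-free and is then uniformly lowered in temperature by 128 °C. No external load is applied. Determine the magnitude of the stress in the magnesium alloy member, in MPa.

The magnesium alloy has the larger α, so on cooling it would change length more than the copper if both were free. The rigid plates force a common final length, so the magnesium alloy is put into tension and the copper into compression, with equal and opposite forces P (no external load).
Compatibility of the two members (thermal + elastic change equal): (α₁ − α₂)ΔT = P·[1/(A₁E₁) + 1/(A₂E₂)].
|α₁ − α₂|·ΔT = 8.8×10⁻⁶ × 128 = 0.001126.
1/(A₁E₁) + 1/(A₂E₂) = 1/(775×46×10³) + 1/(725×111×10³) = 4.048×10⁻⁸ N⁻¹.
So P = 0.001126 / 4.048×10⁻⁸ = 27.83 kN.
σ_{magnesium alloy} = P/A₁ = 27830/775 = 35.91 MPa, tensile.

σ ≈ 35.9 MPa (tensile)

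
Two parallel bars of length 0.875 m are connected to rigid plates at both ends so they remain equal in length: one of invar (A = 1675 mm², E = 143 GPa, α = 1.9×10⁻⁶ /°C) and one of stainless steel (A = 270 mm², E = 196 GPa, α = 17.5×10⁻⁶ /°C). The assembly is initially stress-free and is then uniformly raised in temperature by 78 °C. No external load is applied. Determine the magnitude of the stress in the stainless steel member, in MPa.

σ ≈ 195 MPa (compressive)

The stainless steel has the larger α, so on heating it would change length more than the invar if both were free. The rigid plates force a common final length, so the stainless steel is put into compression and the invar into tension, with equal and opposite forces P (no external load).
Equating the net (thermal + elastic) strains gives |α₁ − α₂|·ΔT = P·[1/(A₁E₁) + 1/(A₂E₂)].
|α₁ − α₂|·ΔT = 15.6×10⁻⁶ × 78 = 0.001217.
1/(A₁E₁) + 1/(A₂E₂) = 1/(1675×143×10³) + 1/(270×196×10³) = 2.307×10⁻⁸ N⁻¹.
P = 0.001217 / 2.307×10⁻⁸ = 52740 N = 52.74 kN.
σ_{stainless steel} = P/A₂ = 52740/270 = 195.3 MPa, compressive.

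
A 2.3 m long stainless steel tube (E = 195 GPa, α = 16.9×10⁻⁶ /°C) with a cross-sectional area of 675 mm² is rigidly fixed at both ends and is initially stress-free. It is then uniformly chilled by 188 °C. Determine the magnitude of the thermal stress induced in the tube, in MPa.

σ ≈ 620 MPa (tensile)

Because both ends are immovable the net strain is zero, and the suppressed thermal strain is αΔT = 16.9×10⁻⁶ × 188 = 3177.2×10⁻⁶.
σ = EαΔT = 195×10³ × 16.9×10⁻⁶ × 188 = 619.6 MPa (tensile; the tube is trying to contract).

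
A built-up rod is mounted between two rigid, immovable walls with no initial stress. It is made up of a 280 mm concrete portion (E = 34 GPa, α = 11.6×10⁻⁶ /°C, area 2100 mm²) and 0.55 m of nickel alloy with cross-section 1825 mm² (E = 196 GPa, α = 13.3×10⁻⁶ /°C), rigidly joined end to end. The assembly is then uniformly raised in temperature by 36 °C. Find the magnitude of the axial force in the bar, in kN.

Free thermal expansion of the whole bar: Σ αᵢΔT Lᵢ = 11.6×10⁻⁶×36×280 + 13.3×10⁻⁶×36×550 = 0.3803 mm.
Since the ends are fixed, an axial force P builds up, equal in every segment, with P · Σ Lᵢ/(AᵢEᵢ) = δ_free.
The series flexibility is Σ Lᵢ/(AᵢEᵢ) = 280/(2100×34×10³) + 550/(1825×196×10³) = 5.459×10⁻⁶ mm/N.
P = 0.3803 / 5.459×10⁻⁶ = 69660 N = 69.66 kN, compressive.

P ≈ 69.7 kN (compressive)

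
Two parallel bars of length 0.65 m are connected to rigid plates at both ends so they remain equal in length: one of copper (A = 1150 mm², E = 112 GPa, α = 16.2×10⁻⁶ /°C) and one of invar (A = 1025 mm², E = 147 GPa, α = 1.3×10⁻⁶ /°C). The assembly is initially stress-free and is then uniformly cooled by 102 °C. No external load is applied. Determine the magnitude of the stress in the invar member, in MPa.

σ ≈ 103 MPa (compressive)

The copper has the larger α, so on cooling it would change length more than the invar if both were free. The rigid plates force a common final length, so the copper is put into tension and the invar into compression, with equal and opposite forces P (no external load).
Setting the final lengths equal and cancelling L: (α₁ − α₂)ΔT = P/(A₁E₁) + P/(A₂E₂).
|α₁ − α₂|·ΔT = 14.9×10⁻⁶ × 102 = 0.00152.
1/(A₁E₁) + 1/(A₂E₂) = 1/(1150×112×10³) + 1/(1025×147×10³) = 1.44×10⁻⁸ N⁻¹.
So P = 0.00152 / 1.44×10⁻⁸ = 105.5 kN.
σ_{invar} = P/A₂ = 105500/1025 = 103 MPa, compressive.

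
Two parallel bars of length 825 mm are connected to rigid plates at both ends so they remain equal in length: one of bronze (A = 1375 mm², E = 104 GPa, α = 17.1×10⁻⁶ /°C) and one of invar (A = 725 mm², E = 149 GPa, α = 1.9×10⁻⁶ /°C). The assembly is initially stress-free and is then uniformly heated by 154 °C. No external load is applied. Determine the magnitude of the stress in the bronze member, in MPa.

σ ≈ 105 MPa (compressive)

Both members must finish at the same length. With the larger α, the bronze tends to over-expand; the plates restrain it, putting the bronze in compression and the invar in tension. With no external load the two internal forces are equal and opposite, magnitude P.
Compatibility of the two members (thermal + elastic change equal): (α₁ − α₂)ΔT = P·[1/(A₁E₁) + 1/(A₂E₂)].
|α₁ − α₂|·ΔT = 15.2×10⁻⁶ × 154 = 0.002341.
1/(A₁E₁) + 1/(A₂E₂) = 1/(1375×104×10³) + 1/(725×149×10³) = 1.625×10⁻⁸ N⁻¹.
So P = 0.002341 / 1.625×10⁻⁸ = 144 kN.
σ_{bronze} = P/A₁ = 144000/1375 = 104.8 MPa, compressive.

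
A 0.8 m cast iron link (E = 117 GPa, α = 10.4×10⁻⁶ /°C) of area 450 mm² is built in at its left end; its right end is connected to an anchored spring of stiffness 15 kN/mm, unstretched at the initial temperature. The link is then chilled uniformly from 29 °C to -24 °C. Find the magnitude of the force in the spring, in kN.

P ≈ 5.39 kN

The unrestrained thermal change is αΔT L = 10.4×10⁻⁶ × 53 × 800 = 0.441 mm.
With a force P in the spring, the elastic change of the link is PL/(AE) and that of the spring is P/k; compatibility requires their sum to equal δ_free.
So P = δ_free / [L/(AE) + 1/k] = 0.441 / [ 800/(450×117×10³) + 1/(15×10³) ].
P = 0.441 / 8.186×10⁻⁵ = 5387 N.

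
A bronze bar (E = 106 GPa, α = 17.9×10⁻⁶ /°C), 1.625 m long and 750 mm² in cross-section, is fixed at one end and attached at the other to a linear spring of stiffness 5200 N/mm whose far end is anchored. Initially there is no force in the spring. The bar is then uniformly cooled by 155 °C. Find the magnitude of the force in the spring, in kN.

If the spring were absent the bar would shorten by αΔT L = 17.9×10⁻⁶ × 155 × 1625 = 4.509 mm.
Let P be the tensile force in the spring. The bar extends elastically by PL/(AE) and the spring stretches by P/k; together these equal δ_free.
P [ L/(AE) + 1/k ] = δ_free → P [ 1625/(750×106×10³) + 1/(5200) ] = 4.509.
P = 4.509 / 0.0002127 = 21190 N.

P ≈ 21.2 kN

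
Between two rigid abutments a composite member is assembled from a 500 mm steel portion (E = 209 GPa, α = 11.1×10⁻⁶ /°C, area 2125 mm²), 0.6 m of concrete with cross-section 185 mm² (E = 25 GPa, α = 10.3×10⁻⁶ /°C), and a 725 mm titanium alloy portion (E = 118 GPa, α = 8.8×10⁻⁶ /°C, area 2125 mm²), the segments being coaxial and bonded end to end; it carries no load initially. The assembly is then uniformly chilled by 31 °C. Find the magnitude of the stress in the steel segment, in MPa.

σ ≈ 1.98 MPa (tensile)

With the walls removed the bar would change length by δ_free = Σ αᵢΔT Lᵢ = 11.1×10⁻⁶×31×500 + 10.3×10⁻⁶×31×600 + 8.8×10⁻⁶×31×725 = 0.5614 mm.
The rigid supports impose zero overall length change; the single axial force P common to all segments must satisfy P Σ Lᵢ/(AᵢEᵢ) = δ_free.
Σ Lᵢ/(AᵢEᵢ) = 500/(2125×209×10³) + 600/(185×25×10³) + 725/(2125×118×10³) = 0.0001337 mm/N.
So P = 0.5614 / 0.0001337 = 4.198 kN, tensile.
σ_{steel} = P / A = 4198 / 2125 = 1.975 MPa.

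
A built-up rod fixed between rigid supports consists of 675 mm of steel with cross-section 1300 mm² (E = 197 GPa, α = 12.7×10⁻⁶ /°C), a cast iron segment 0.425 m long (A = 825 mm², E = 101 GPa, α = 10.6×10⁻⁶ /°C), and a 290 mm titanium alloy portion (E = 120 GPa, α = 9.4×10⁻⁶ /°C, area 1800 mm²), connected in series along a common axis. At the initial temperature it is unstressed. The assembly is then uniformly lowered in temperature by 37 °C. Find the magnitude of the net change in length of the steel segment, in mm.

With the walls removed the bar would change length by δ_free = Σ αᵢΔT Lᵢ = 12.7×10⁻⁶×37×675 + 10.6×10⁻⁶×37×425 + 9.4×10⁻⁶×37×290 = 0.5847 mm.
The rigid supports impose zero overall length change; the single axial force P common to all segments must satisfy P Σ Lᵢ/(AᵢEᵢ) = δ_free.
Σ Lᵢ/(AᵢEᵢ) = 675/(1300×197×10³) + 425/(825×101×10³) + 290/(1800×120×10³) = 9.079×10⁻⁶ mm/N.
So P = 0.5847 / 9.079×10⁻⁶ = 64.41 kN, tensile.
For the steel segment, free thermal change = 12.7×10⁻⁶×37×675 = 0.3172 mm and elastic change from P = 64410×675/(1300×197×10³) = 0.1698 mm; these oppose, so the net change is 0.147 mm (segment shortens).

|ΔL| ≈ 0.147 mm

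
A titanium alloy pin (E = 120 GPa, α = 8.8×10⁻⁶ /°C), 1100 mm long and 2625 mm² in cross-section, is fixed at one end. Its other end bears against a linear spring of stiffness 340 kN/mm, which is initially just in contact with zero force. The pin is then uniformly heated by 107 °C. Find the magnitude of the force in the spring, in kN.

If the spring were absent the pin would lengthen by αΔT L = 8.8×10⁻⁶ × 107 × 1100 = 1.036 mm.
Let P be the compressive force at the spring. The pin shortens elastically by PL/(AE) and the spring compresses by P/k; together these equal δ_free.
P [ L/(AE) + 1/k ] = δ_free → P [ 1100/(2625×120×10³) + 1/(340×10³) ] = 1.036.
P = 1.036 / 6.433×10⁻⁶ = 161000 N.

P ≈ 161 kN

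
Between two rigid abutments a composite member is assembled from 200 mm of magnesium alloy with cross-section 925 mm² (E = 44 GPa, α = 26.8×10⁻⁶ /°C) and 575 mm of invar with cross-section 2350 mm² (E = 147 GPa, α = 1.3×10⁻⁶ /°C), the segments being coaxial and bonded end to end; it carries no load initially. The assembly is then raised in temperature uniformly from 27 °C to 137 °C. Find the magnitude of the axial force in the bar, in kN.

P ≈ 102 kN (compressive)

With the walls removed the bar would change length by δ_free = Σ αᵢΔT Lᵢ = 26.8×10⁻⁶×110×200 + 1.3×10⁻⁶×110×575 = 0.6718 mm.
The rigid supports impose zero overall length change; the single axial force P common to all segments must satisfy P Σ Lᵢ/(AᵢEᵢ) = δ_free.
The series flexibility is Σ Lᵢ/(AᵢEᵢ) = 200/(925×44×10³) + 575/(2350×147×10³) = 6.579×10⁻⁶ mm/N.
Hence P = δ_free / Σ(L/AE) = 0.6718/6.579×10⁻⁶ = 102.1 kN (compressive).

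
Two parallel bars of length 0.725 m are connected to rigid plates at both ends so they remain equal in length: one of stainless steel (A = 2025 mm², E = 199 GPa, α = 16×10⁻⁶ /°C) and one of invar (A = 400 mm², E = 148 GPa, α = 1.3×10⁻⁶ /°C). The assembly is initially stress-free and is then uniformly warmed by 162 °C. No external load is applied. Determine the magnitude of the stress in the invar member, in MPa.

Equilibrium of a rigid end plate with no external load gives equal and opposite internal forces ±P in the two members. Since α_{stainless steel} > α_{invar}, heating drives the stainless steel into compression and the invar into tension.
Compatibility of the two members (thermal + elastic change equal): (α₁ − α₂)ΔT = P·[1/(A₁E₁) + 1/(A₂E₂)].
|α₁ − α₂|·ΔT = 14.7×10⁻⁶ × 162 = 0.002381.
1/(A₁E₁) + 1/(A₂E₂) = 1/(2025×199×10³) + 1/(400×148×10³) = 1.937×10⁻⁸ N⁻¹.
P = 0.002381 / 1.937×10⁻⁸ = 122900 N = 122.9 kN.
σ_{invar} = P/A₂ = 122900/400 = 307.3 MPa, tensile.

σ ≈ 307 MPa (tensile)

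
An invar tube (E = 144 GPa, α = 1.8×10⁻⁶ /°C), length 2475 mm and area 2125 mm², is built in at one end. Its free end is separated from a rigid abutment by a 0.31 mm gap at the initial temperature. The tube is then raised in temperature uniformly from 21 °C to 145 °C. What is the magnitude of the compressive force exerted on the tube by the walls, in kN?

P ≈ 30 kN

If the wall were absent the tube would grow by αΔT L = 1.8×10⁻⁶ × 124 × 2475 = 0.5524 mm.
This exceeds the 0.31 mm gap, so the wall pushes back. The portion of expansion that must be recovered elastically is δ_free − gap = 0.5524 − 0.31 = 0.2424 mm.
So σ = E(δ_free − g)/L = 144×10³ × 0.2424/2475 = 14.1 MPa.
P = σA = 14.1 × 2125 = 29.97 kN.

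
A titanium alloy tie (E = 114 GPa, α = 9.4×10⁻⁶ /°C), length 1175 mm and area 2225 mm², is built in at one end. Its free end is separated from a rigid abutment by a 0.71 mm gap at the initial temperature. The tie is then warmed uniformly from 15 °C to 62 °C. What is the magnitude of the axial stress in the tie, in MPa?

σ ≈ 0 MPa

Free thermal elongation = αΔT L = 9.4×10⁻⁶ × 47 × 1175 = 0.5191 mm.
This is smaller than the 0.71 mm clearance, so the tie expands freely without reaching the stop — the stress is zero.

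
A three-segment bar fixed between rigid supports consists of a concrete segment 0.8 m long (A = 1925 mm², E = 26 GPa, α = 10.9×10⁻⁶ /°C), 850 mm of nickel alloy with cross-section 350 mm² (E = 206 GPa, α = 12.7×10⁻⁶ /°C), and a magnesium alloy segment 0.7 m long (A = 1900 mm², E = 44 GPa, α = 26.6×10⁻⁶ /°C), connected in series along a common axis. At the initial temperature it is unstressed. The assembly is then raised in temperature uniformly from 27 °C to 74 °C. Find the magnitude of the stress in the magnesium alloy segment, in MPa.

σ ≈ 26.1 MPa (compressive)

Free thermal expansion of the whole bar: Σ αᵢΔT Lᵢ = 10.9×10⁻⁶×47×800 + 12.7×10⁻⁶×47×850 + 26.6×10⁻⁶×47×700 = 1.792 mm.
The walls prevent any net length change, so an axial force P (same in every segment) develops. Compatibility: P · Σ Lᵢ/(AᵢEᵢ) = δ_free.
Σ Lᵢ/(AᵢEᵢ) = 800/(1925×26×10³) + 850/(350×206×10³) + 700/(1900×44×10³) = 3.615×10⁻⁵ mm/N.
Hence P = δ_free / Σ(L/AE) = 1.792/3.615×10⁻⁵ = 49.59 kN (compressive).
σ_{magnesium alloy} = P / A = 49590 / 1900 = 26.1 MPa.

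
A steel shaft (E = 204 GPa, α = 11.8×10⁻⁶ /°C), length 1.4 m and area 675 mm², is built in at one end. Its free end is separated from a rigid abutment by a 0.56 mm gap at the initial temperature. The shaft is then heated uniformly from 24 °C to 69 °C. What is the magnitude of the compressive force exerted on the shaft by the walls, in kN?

Unrestrained expansion: δ_free = αΔT L = 11.8×10⁻⁶ × 45 × 1400 = 0.7434 mm.
After closing the 0.56 mm clearance, 0.7434 − 0.56 = 0.1834 mm of expansion remains to be suppressed by the wall.
Compatibility: PL/(AE) = 0.1834 mm, so σ = P/A = E × (0.1834/1400) = 26.72 MPa.
Force on the wall = σA = 26.72 × 675 mm² = 18.04 kN.

P ≈ 18 kN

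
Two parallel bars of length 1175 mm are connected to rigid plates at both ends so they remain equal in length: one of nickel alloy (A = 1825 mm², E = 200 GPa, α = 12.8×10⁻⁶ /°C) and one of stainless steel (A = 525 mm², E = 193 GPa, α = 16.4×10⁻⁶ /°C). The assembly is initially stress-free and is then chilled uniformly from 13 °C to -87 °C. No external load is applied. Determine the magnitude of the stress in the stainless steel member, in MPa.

σ ≈ 54.4 MPa (tensile)

Both members must finish at the same length. With the larger α, the stainless steel tends to over-contract; the plates restrain it, putting the stainless steel in tension and the nickel alloy in compression. With no external load the two internal forces are equal and opposite, magnitude P.
Equating the net (thermal + elastic) strains gives |α₁ − α₂|·ΔT = P·[1/(A₁E₁) + 1/(A₂E₂)].
|α₁ − α₂|·ΔT = 3.6×10⁻⁶ × 100 = 0.00036.
1/(A₁E₁) + 1/(A₂E₂) = 1/(1825×200×10³) + 1/(525×193×10³) = 1.261×10⁻⁸ N⁻¹.
P = 0.00036 / 1.261×10⁻⁸ = 28550 N = 28.55 kN.
σ_{stainless steel} = P/A₂ = 28550/525 = 54.38 MPa, tensile.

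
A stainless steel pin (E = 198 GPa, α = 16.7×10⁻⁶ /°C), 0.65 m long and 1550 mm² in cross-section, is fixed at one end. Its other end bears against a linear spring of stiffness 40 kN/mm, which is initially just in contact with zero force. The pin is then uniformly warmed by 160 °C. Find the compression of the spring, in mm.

δ ≈ 1.6 mm

Free thermal expansion: δ_free = αΔT L = 16.7×10⁻⁶ × 160 × 650 = 1.737 mm.
Let P be the compressive force at the spring. The pin shortens elastically by PL/(AE) and the spring compresses by P/k; together these equal δ_free.
So P = δ_free / [L/(AE) + 1/k] = 1.737 / [ 650/(1550×198×10³) + 1/(40×10³) ].
P = 1.737 / 2.712×10⁻⁵ = 64050 N.
Spring compression = P/k = 64050/(40×10³) = 1.601 mm.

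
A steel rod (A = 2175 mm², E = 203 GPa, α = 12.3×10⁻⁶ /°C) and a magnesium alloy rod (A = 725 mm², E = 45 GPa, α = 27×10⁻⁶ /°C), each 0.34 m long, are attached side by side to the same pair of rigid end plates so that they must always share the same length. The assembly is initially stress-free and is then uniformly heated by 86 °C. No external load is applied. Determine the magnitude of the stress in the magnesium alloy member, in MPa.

σ ≈ 53 MPa (compressive)

The magnesium alloy has the larger α, so on heating it would change length more than the steel if both were free. The rigid plates force a common final length, so the magnesium alloy is put into compression and the steel into tension, with equal and opposite forces P (no external load).
Setting the final lengths equal and cancelling L: (α₁ − α₂)ΔT = P/(A₁E₁) + P/(A₂E₂).
|α₁ − α₂|·ΔT = 14.7×10⁻⁶ × 86 = 0.001264.
1/(A₁E₁) + 1/(A₂E₂) = 1/(2175×203×10³) + 1/(725×45×10³) = 3.292×10⁻⁸ N⁻¹.
P = 0.001264 / 3.292×10⁻⁸ = 38410 N = 38.41 kN.
σ_{magnesium alloy} = P/A₂ = 38410/725 = 52.97 MPa, compressive.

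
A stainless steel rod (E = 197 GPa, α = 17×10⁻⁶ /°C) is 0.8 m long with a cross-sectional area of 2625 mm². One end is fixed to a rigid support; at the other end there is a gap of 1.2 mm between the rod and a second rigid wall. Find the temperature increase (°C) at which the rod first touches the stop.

The gap closes when αΔT L = 1.2 mm, since the rod is still unstressed at that instant.
So ΔT = g/(αL) = 1.2/(17×10⁻⁶ × 800) = 88.24 °C.

ΔT ≈ 88.2 °C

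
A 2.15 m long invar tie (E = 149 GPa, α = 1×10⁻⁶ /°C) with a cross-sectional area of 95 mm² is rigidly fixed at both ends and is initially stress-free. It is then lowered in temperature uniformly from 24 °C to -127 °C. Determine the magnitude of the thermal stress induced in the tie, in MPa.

The supports are rigid, so the total axial strain is zero. The restrained thermal strain is ε = αΔT = 1×10⁻⁶ × 151 = 151×10⁻⁶.
σ = EαΔT = 149×10³ × 1×10⁻⁶ × 151 = 22.5 MPa (tensile; the tie is trying to contract).

σ ≈ 22.5 MPa (tensile)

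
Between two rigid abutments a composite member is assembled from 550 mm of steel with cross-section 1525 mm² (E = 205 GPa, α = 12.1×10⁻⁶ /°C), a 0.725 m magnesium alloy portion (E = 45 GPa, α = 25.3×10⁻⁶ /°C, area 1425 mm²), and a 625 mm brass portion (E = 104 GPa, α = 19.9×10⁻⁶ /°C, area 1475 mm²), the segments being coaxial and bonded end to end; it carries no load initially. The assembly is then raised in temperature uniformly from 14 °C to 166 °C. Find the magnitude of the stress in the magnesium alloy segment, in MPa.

With the walls removed the bar would change length by δ_free = Σ αᵢΔT Lᵢ = 12.1×10⁻⁶×152×550 + 25.3×10⁻⁶×152×725 + 19.9×10⁻⁶×152×625 = 5.69 mm.
The walls prevent any net length change, so an axial force P (same in every segment) develops. Compatibility: P · Σ Lᵢ/(AᵢEᵢ) = δ_free.
The series flexibility is Σ Lᵢ/(AᵢEᵢ) = 550/(1525×205×10³) + 725/(1425×45×10³) + 625/(1475×104×10³) = 1.714×10⁻⁵ mm/N.
P = 5.69 / 1.714×10⁻⁵ = 332000 N = 332 kN, compressive.
σ_{magnesium alloy} = P / A = 332000 / 1425 = 233 MPa.

σ ≈ 233 MPa (compressive)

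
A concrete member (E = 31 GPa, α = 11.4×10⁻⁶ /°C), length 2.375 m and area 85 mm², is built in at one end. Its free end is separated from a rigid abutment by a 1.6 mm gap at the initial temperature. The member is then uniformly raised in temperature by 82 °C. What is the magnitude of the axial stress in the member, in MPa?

Unrestrained expansion: δ_free = αΔT L = 11.4×10⁻⁶ × 82 × 2375 = 2.22 mm.
The gap closes (δ_free > 1.6 mm) and the wall then resists a further 2.22 − 1.6 = 0.6201 mm of expansion.
So σ = E(δ_free − g)/L = 31×10³ × 0.6201/2375 = 8.095 MPa.

σ ≈ 8.09 MPa (compressive)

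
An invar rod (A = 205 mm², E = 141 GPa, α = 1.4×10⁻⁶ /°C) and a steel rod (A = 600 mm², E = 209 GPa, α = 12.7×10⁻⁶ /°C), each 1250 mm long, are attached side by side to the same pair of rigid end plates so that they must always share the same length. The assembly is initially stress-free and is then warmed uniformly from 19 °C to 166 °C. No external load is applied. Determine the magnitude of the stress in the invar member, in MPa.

Equilibrium of a rigid end plate with no external load gives equal and opposite internal forces ±P in the two members. Since α_{steel} > α_{invar}, heating drives the steel into compression and the invar into tension.
Equating the net (thermal + elastic) strains gives |α₁ − α₂|·ΔT = P·[1/(A₁E₁) + 1/(A₂E₂)].
|α₁ − α₂|·ΔT = 11.3×10⁻⁶ × 147 = 0.001661.
1/(A₁E₁) + 1/(A₂E₂) = 1/(205×141×10³) + 1/(600×209×10³) = 4.257×10⁻⁸ N⁻¹.
P = 0.001661 / 4.257×10⁻⁸ = 39020 N = 39.02 kN.
σ_{invar} = P/A₁ = 39020/205 = 190.3 MPa, tensile.

σ ≈ 190 MPa (tensile)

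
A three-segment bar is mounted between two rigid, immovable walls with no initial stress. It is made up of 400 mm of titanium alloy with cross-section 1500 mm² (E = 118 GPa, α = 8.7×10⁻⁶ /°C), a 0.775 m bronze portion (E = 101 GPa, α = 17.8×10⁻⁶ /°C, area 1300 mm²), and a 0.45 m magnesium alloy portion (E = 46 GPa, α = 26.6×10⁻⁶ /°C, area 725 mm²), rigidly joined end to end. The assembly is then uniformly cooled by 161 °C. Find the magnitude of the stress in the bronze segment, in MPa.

Free thermal contraction of the whole bar: Σ αᵢΔT Lᵢ = 8.7×10⁻⁶×161×400 + 17.8×10⁻⁶×161×775 + 26.6×10⁻⁶×161×450 = 4.708 mm.
Since the ends are fixed, an axial force P builds up, equal in every segment, with P · Σ Lᵢ/(AᵢEᵢ) = δ_free.
Σ Lᵢ/(AᵢEᵢ) = 400/(1500×118×10³) + 775/(1300×101×10³) + 450/(725×46×10³) = 2.166×10⁻⁵ mm/N.
Hence P = δ_free / Σ(L/AE) = 4.708/2.166×10⁻⁵ = 217.4 kN (tensile).
σ_{bronze} = P / A = 217400 / 1300 = 167.2 MPa.

σ ≈ 167 MPa (tensile)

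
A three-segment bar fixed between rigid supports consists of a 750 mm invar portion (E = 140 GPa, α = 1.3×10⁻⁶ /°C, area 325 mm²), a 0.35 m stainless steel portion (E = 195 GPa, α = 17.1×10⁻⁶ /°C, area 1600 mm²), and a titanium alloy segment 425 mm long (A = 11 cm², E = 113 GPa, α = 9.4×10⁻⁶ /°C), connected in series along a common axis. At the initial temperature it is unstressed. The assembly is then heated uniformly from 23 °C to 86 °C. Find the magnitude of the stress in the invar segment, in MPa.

With the walls removed the bar would change length by δ_free = Σ αᵢΔT Lᵢ = 1.3×10⁻⁶×63×750 + 17.1×10⁻⁶×63×350 + 9.4×10⁻⁶×63×425 = 0.6902 mm.
The walls prevent any net length change, so an axial force P (same in every segment) develops. Compatibility: P · Σ Lᵢ/(AᵢEᵢ) = δ_free.
Σ Lᵢ/(AᵢEᵢ) = 750/(325×140×10³) + 350/(1600×195×10³) + 425/(1100×113×10³) = 2.102×10⁻⁵ mm/N.
P = 0.6902 / 2.102×10⁻⁵ = 32830 N = 32.83 kN, compressive.
σ_{invar} = P / A = 32830 / 325 = 101 MPa.

σ ≈ 101 MPa (compressive)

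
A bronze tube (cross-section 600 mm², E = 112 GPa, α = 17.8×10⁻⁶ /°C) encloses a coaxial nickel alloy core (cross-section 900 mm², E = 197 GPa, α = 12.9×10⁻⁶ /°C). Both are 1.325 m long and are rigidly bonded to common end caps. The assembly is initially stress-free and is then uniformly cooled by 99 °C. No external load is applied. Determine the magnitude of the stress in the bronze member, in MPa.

The bronze has the larger α, so on cooling it would change length more than the nickel alloy if both were free. The rigid plates force a common final length, so the bronze is put into tension and the nickel alloy into compression, with equal and opposite forces P (no external load).
Compatibility of the two members (thermal + elastic change equal): (α₁ − α₂)ΔT = P·[1/(A₁E₁) + 1/(A₂E₂)].
|α₁ − α₂|·ΔT = 4.9×10⁻⁶ × 99 = 0.0004851.
1/(A₁E₁) + 1/(A₂E₂) = 1/(600×112×10³) + 1/(900×197×10³) = 2.052×10⁻⁸ N⁻¹.
So P = 0.0004851 / 2.052×10⁻⁸ = 23.64 kN.
σ_{bronze} = P/A₁ = 23640/600 = 39.4 MPa, tensile.

σ ≈ 39.4 MPa (tensile)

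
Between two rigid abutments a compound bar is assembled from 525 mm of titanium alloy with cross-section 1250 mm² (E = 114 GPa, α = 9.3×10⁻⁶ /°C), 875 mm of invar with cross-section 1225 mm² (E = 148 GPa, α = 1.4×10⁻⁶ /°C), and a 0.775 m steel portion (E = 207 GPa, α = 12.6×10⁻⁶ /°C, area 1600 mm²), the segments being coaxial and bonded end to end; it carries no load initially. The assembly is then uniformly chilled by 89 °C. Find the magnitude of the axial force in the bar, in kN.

P ≈ 130 kN (tensile)

If the supports were absent, the total length change would be Σ αᵢΔT Lᵢ = 9.3×10⁻⁶×89×525 + 1.4×10⁻⁶×89×875 + 12.6×10⁻⁶×89×775 = 1.413 mm.
Since the ends are fixed, an axial force P builds up, equal in every segment, with P · Σ Lᵢ/(AᵢEᵢ) = δ_free.
The series flexibility is Σ Lᵢ/(AᵢEᵢ) = 525/(1250×114×10³) + 875/(1225×148×10³) + 775/(1600×207×10³) = 1.085×10⁻⁵ mm/N.
Hence P = δ_free / Σ(L/AE) = 1.413/1.085×10⁻⁵ = 130.2 kN (tensile).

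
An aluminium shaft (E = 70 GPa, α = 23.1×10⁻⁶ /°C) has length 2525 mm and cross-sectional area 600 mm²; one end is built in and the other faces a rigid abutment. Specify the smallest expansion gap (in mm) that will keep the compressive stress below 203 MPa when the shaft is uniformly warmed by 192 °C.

With no wall the shaft would lengthen by αΔT L = 23.1×10⁻⁶ × 192 × 2525 = 11.2 mm.
A stress of 203 MPa corresponds to the wall pushing the shaft back by σL/E = 203×2525/(70×10³) = 7.322 mm.
So the gap has to take up the difference, g_min = δ_free − σL/E = 11.2 − 7.322 = 3.876 mm.

g ≈ 3.88 mm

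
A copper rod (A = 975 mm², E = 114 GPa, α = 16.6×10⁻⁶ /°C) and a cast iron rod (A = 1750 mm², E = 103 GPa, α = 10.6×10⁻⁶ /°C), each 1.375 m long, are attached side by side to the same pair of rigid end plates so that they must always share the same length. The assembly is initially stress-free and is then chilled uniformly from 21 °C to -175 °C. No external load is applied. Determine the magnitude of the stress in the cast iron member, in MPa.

The copper has the larger α, so on cooling it would change length more than the cast iron if both were free. The rigid plates force a common final length, so the copper is put into tension and the cast iron into compression, with equal and opposite forces P (no external load).
Compatibility of the two members (thermal + elastic change equal): (α₁ − α₂)ΔT = P·[1/(A₁E₁) + 1/(A₂E₂)].
|α₁ − α₂|·ΔT = 6×10⁻⁶ × 196 = 0.001176.
1/(A₁E₁) + 1/(A₂E₂) = 1/(975×114×10³) + 1/(1750×103×10³) = 1.454×10⁻⁸ N⁻¹.
So P = 0.001176 / 1.454×10⁻⁸ = 80.85 kN.
σ_{cast iron} = P/A₂ = 80850/1750 = 46.2 MPa, compressive.

σ ≈ 46.2 MPa (compressive)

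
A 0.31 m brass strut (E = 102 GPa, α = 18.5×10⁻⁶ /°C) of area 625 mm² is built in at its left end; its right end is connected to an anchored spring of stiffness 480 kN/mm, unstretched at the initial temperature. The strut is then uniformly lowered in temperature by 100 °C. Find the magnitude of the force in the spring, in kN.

The unrestrained thermal change is αΔT L = 18.5×10⁻⁶ × 100 × 310 = 0.5735 mm.
With a force P in the spring, the elastic change of the strut is PL/(AE) and that of the spring is P/k; compatibility requires their sum to equal δ_free.
So P = δ_free / [L/(AE) + 1/k] = 0.5735 / [ 310/(625×102×10³) + 1/(480×10³) ].
P = 0.5735 / 6.946×10⁻⁶ = 82560 N.

P ≈ 82.6 kN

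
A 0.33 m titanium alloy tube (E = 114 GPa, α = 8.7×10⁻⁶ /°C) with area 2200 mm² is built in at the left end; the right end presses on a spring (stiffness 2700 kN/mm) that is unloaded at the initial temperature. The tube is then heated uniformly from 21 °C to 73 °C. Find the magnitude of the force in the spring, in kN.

If the spring were absent the tube would lengthen by αΔT L = 8.7×10⁻⁶ × 52 × 330 = 0.1493 mm.
With a force P in the spring, the elastic change of the tube is PL/(AE) and that of the spring is P/k; compatibility requires their sum to equal δ_free.
So P = δ_free / [L/(AE) + 1/k] = 0.1493 / [ 330/(2200×114×10³) + 1/(2700×10³) ].
P = 0.1493 / 1.686×10⁻⁶ = 88540 N.

P ≈ 88.5 kN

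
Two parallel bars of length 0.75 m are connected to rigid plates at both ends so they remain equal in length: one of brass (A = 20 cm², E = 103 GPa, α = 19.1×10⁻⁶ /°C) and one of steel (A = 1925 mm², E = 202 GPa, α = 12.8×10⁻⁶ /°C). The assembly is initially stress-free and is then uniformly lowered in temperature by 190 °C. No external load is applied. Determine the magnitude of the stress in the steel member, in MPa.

σ ≈ 83.7 MPa (compressive)

Equilibrium of a rigid end plate with no external load gives equal and opposite internal forces ±P in the two members. Since α_{brass} > α_{steel}, cooling drives the brass into tension and the steel into compression.
Compatibility of the two members (thermal + elastic change equal): (α₁ − α₂)ΔT = P·[1/(A₁E₁) + 1/(A₂E₂)].
|α₁ − α₂|·ΔT = 6.3×10⁻⁶ × 190 = 0.001197.
1/(A₁E₁) + 1/(A₂E₂) = 1/(2000×103×10³) + 1/(1925×202×10³) = 7.426×10⁻⁹ N⁻¹.
So P = 0.001197 / 7.426×10⁻⁹ = 161.2 kN.
σ_{steel} = P/A₂ = 161200/1925 = 83.73 MPa, compressive.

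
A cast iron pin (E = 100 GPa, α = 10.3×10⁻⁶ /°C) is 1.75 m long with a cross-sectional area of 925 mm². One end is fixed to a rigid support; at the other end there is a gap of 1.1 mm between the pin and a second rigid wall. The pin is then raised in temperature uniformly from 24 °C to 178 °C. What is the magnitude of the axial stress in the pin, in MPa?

If the wall were absent the pin would grow by αΔT L = 10.3×10⁻⁶ × 154 × 1750 = 2.776 mm.
This exceeds the 1.1 mm gap, so the wall pushes back. The portion of expansion that must be recovered elastically is δ_free − gap = 2.776 − 1.1 = 1.676 mm.
Compatibility: PL/(AE) = 1.676 mm, so σ = P/A = E × (1.676/1750) = 95.76 MPa.

σ ≈ 95.8 MPa (compressive)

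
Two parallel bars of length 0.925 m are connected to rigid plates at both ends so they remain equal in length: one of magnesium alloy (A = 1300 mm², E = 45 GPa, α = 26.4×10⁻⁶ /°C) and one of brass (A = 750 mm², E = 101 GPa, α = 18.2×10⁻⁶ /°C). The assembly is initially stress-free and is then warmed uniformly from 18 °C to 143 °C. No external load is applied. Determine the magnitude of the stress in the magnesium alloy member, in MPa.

σ ≈ 26 MPa (compressive)

The magnesium alloy has the larger α, so on heating it would change length more than the brass if both were free. The rigid plates force a common final length, so the magnesium alloy is put into compression and the brass into tension, with equal and opposite forces P (no external load).
Compatibility of the two members (thermal + elastic change equal): (α₁ − α₂)ΔT = P·[1/(A₁E₁) + 1/(A₂E₂)].
|α₁ − α₂|·ΔT = 8.2×10⁻⁶ × 125 = 0.001025.
1/(A₁E₁) + 1/(A₂E₂) = 1/(1300×45×10³) + 1/(750×101×10³) = 3.03×10⁻⁸ N⁻¹.
P = 0.001025 / 3.03×10⁻⁸ = 33830 N = 33.83 kN.
σ_{magnesium alloy} = P/A₁ = 33830/1300 = 26.03 MPa, compressive.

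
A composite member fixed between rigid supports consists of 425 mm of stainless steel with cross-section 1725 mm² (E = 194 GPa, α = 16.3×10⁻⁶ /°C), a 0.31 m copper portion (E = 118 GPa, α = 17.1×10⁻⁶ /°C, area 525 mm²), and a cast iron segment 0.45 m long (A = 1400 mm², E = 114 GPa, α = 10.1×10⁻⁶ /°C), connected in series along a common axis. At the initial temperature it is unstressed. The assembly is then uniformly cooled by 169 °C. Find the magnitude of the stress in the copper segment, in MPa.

σ ≈ 594 MPa (tensile)

If the supports were absent, the total length change would be Σ αᵢΔT Lᵢ = 16.3×10⁻⁶×169×425 + 17.1×10⁻⁶×169×310 + 10.1×10⁻⁶×169×450 = 2.835 mm.
The rigid supports impose zero overall length change; the single axial force P common to all segments must satisfy P Σ Lᵢ/(AᵢEᵢ) = δ_free.
The series flexibility is Σ Lᵢ/(AᵢEᵢ) = 425/(1725×194×10³) + 310/(525×118×10³) + 450/(1400×114×10³) = 9.094×10⁻⁶ mm/N.
Hence P = δ_free / Σ(L/AE) = 2.835/9.094×10⁻⁶ = 311.7 kN (tensile).
σ_{copper} = P / A = 311700 / 525 = 593.8 MPa.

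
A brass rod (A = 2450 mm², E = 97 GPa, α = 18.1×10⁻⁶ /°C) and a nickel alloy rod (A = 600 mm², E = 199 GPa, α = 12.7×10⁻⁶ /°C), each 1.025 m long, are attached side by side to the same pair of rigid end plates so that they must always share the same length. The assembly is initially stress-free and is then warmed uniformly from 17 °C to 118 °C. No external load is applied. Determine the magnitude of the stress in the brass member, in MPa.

σ ≈ 17.7 MPa (compressive)

Both members must finish at the same length. With the larger α, the brass tends to over-expand; the plates restrain it, putting the brass in compression and the nickel alloy in tension. With no external load the two internal forces are equal and opposite, magnitude P.
Equating the net (thermal + elastic) strains gives |α₁ − α₂|·ΔT = P·[1/(A₁E₁) + 1/(A₂E₂)].
|α₁ − α₂|·ΔT = 5.4×10⁻⁶ × 101 = 0.0005454.
1/(A₁E₁) + 1/(A₂E₂) = 1/(2450×97×10³) + 1/(600×199×10³) = 1.258×10⁻⁸ N⁻¹.
P = 0.0005454 / 1.258×10⁻⁸ = 43340 N = 43.34 kN.
σ_{brass} = P/A₁ = 43340/2450 = 17.69 MPa, compressive.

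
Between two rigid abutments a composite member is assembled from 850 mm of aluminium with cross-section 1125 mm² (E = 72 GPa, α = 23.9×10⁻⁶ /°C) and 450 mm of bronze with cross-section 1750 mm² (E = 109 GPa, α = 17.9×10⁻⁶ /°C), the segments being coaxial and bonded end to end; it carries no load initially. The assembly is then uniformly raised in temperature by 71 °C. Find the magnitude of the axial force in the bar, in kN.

Free thermal expansion of the whole bar: Σ αᵢΔT Lᵢ = 23.9×10⁻⁶×71×850 + 17.9×10⁻⁶×71×450 = 2.014 mm.
Since the ends are fixed, an axial force P builds up, equal in every segment, with P · Σ Lᵢ/(AᵢEᵢ) = δ_free.
The series flexibility is Σ Lᵢ/(AᵢEᵢ) = 850/(1125×72×10³) + 450/(1750×109×10³) = 1.285×10⁻⁵ mm/N.
Hence P = δ_free / Σ(L/AE) = 2.014/1.285×10⁻⁵ = 156.7 kN (compressive).

P ≈ 157 kN (compressive)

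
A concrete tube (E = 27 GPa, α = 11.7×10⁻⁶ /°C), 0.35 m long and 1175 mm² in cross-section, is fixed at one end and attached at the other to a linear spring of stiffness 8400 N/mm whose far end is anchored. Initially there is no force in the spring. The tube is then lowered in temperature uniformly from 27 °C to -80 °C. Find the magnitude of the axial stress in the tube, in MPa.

σ ≈ 2.87 MPa (tensile)

The unrestrained thermal change is αΔT L = 11.7×10⁻⁶ × 107 × 350 = 0.4382 mm.
Let P be the tensile force in the spring. The tube extends elastically by PL/(AE) and the spring stretches by P/k; together these equal δ_free.
P [ L/(AE) + 1/k ] = δ_free → P [ 350/(1175×27×10³) + 1/(8400) ] = 0.4382.
P = 0.4382 / 0.0001301 = 3368 N.
σ = P/A = 3368/1175 = 2.867 MPa.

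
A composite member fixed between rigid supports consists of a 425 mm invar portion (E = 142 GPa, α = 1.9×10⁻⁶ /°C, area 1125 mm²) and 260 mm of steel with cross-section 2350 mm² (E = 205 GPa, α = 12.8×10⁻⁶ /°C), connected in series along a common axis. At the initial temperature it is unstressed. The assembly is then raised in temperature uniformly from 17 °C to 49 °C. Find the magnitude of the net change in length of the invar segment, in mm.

|ΔL| ≈ 0.0842 mm

With the walls removed the bar would change length by δ_free = Σ αᵢΔT Lᵢ = 1.9×10⁻⁶×32×425 + 12.8×10⁻⁶×32×260 = 0.1323 mm.
The walls prevent any net length change, so an axial force P (same in every segment) develops. Compatibility: P · Σ Lᵢ/(AᵢEᵢ) = δ_free.
The series flexibility is Σ Lᵢ/(AᵢEᵢ) = 425/(1125×142×10³) + 260/(2350×205×10³) = 3.2×10⁻⁶ mm/N.
So P = 0.1323 / 3.2×10⁻⁶ = 41.35 kN, compressive.
For the invar segment, free thermal change = 1.9×10⁻⁶×32×425 = 0.02584 mm and elastic change from P = 41350×425/(1125×142×10³) = 0.11 mm; these oppose, so the net change is 0.0842 mm (segment shortens).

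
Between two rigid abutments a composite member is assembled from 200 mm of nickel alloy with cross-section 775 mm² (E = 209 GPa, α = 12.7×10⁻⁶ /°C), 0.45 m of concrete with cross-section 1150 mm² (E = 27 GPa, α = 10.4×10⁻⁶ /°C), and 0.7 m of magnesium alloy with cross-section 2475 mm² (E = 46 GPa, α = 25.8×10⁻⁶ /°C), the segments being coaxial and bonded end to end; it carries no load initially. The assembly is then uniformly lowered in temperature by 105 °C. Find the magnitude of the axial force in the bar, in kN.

With the walls removed the bar would change length by δ_free = Σ αᵢΔT Lᵢ = 12.7×10⁻⁶×105×200 + 10.4×10⁻⁶×105×450 + 25.8×10⁻⁶×105×700 = 2.654 mm.
The rigid supports impose zero overall length change; the single axial force P common to all segments must satisfy P Σ Lᵢ/(AᵢEᵢ) = δ_free.
The series flexibility is Σ Lᵢ/(AᵢEᵢ) = 200/(775×209×10³) + 450/(1150×27×10³) + 700/(2475×46×10³) = 2.188×10⁻⁵ mm/N.
So P = 2.654 / 2.188×10⁻⁵ = 121.3 kN, tensile.

P ≈ 121 kN (tensile)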